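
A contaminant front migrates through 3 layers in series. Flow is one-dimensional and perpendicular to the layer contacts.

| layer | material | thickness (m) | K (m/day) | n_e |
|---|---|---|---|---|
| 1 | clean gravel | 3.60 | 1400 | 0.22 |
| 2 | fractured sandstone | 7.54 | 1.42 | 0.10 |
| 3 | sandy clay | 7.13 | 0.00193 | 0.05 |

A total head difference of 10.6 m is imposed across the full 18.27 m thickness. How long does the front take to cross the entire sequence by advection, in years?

1.82

With flow normal to the layers, continuity requires the same specific discharge q through every layer.
Σ(b_i/K_i) = 3.60/1400 + 7.54/1.42 + 7.13/0.00193 = 3700 d.
q = Δh / Σ(b_i/K_i) = 10.6 / 3700 = 0.002865 m/day.
In each layer the seepage velocity is v_i = q/n_i, so the layer transit time is t_i = b_i·n_i / q:
  layer 1 (clean gravel): t_1 = 3.60 × 0.22 / 0.002865 = 276.4 d
  layer 2 (fractured sandstone): t_2 = 7.54 × 0.10 / 0.002865 = 263.2 d
  layer 3 (sandy clay): t_3 = 7.13 × 0.05 / 0.002865 = 124.4 d
Total t = Σ t_i = 664.0 days = 1.818 years.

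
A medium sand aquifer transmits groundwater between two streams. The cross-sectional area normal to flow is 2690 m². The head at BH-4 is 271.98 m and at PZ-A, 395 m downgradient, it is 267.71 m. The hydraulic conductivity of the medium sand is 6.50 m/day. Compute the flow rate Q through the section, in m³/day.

189

Hydraulic gradient i = (271.98 − 267.71) / 395 = 4.27 / 395 = 0.01081.
Darcy's law: Q = K · A · i = 6.500 × 2690 × 0.01081 = 189.0 m³/day.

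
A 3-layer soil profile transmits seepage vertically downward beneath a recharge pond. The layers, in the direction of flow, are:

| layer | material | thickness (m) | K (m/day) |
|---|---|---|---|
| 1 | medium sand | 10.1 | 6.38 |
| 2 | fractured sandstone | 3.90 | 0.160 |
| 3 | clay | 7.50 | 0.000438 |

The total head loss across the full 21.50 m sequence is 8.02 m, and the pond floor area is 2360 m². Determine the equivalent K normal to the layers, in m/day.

0.00125

Flow is perpendicular to layering, so the layers act in series and the equivalent K is the thickness-weighted harmonic mean.
Total thickness L = 10.1 + 3.90 + 7.50 = 21.50 m.
Σ(b_i/K_i) = 10.1/6.38 + 3.90/0.160 + 7.50/0.000438 = 17149 d.
K_eq = L / Σ(b_i/K_i) = 21.50 / 17149 = 0.001254 m/day.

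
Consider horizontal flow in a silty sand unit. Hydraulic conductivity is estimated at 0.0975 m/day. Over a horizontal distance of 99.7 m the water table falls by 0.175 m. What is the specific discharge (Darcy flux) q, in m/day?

0.000171

Hydraulic gradient i = Δh / L = 0.175 / 99.7 = 0.001755.
Specific discharge q = K · i = 0.09750 × 0.001755 = 0.0001711 m/day.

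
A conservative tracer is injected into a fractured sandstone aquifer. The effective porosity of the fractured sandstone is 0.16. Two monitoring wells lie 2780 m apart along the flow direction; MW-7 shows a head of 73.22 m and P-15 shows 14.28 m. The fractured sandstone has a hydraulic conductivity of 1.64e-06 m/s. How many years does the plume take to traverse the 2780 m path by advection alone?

405

Convert K: 1.64e-06 m/s × 86400 = 0.1417 m/day.
Hydraulic gradient i = (73.22 − 14.28) / 2780 = 58.94 / 2780 = 0.02120.
Darcy flux q = K · i = 0.1417 × 0.02120 = 0.003004 m/day.
Seepage velocity v = q / n_e = 0.003004 / 0.16 = 0.01878 m/day.
Travel time t = L / v = 2780 / 0.01878 = 1.481e+05 days = 405.4 years.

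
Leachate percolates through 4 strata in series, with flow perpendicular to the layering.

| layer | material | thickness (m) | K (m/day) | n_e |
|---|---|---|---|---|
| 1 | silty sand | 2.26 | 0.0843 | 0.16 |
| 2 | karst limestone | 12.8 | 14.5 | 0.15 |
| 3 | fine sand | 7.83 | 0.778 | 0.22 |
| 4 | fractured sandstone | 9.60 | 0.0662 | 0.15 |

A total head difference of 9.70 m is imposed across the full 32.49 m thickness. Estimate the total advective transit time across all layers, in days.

With flow normal to the layers, continuity requires the same specific discharge q through every layer.
Σ(b_i/K_i) = 2.26/0.0843 + 12.8/14.5 + 7.83/0.778 + 9.60/0.0662 = 182.8 d.
q = Δh / Σ(b_i/K_i) = 9.70 / 182.8 = 0.05307 m/day.
In each layer the seepage velocity is v_i = q/n_i, so the layer transit time is t_i = b_i·n_i / q:
  layer 1 (silty sand): t_1 = 2.26 × 0.16 / 0.05307 = 6.813 d
  layer 2 (karst limestone): t_2 = 12.8 × 0.15 / 0.05307 = 36.18 d
  layer 3 (fine sand): t_3 = 7.83 × 0.22 / 0.05307 = 32.46 d
  layer 4 (fractured sandstone): t_4 = 9.60 × 0.15 / 0.05307 = 27.13 d
Total t = Σ t_i = 102.6 days.

103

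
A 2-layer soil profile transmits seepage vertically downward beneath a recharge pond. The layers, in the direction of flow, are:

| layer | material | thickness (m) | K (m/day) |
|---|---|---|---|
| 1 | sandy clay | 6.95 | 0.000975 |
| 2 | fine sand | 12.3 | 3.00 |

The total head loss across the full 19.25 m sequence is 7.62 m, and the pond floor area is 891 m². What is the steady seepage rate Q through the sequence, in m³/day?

0.952

Flow is perpendicular to layering, so the layers act in series and the equivalent K is the thickness-weighted harmonic mean.
Total thickness L = 6.95 + 12.3 = 19.25 m.
Σ(b_i/K_i) = 6.95/0.000975 + 12.3/3.00 = 7132 d.
K_eq = L / Σ(b_i/K_i) = 19.25 / 7132 = 0.002699 m/day.
Q = K_eq · A · (Δh/L) = 0.002699 × 891 × (7.62/19.25) = 0.9519 m³/day.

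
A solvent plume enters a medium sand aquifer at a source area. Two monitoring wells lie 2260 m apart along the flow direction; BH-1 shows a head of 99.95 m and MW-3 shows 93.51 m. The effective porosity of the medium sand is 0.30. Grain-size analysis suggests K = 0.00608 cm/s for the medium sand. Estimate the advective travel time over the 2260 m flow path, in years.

124

Convert K: 0.00608 cm/s × 864 = 5.253 m/day.
Hydraulic gradient i = (99.95 − 93.51) / 2260 = 6.44 / 2260 = 0.002850.
Darcy flux q = K · i = 5.253 × 0.002850 = 0.01497 m/day.
Seepage velocity v = q / n_e = 0.01497 / 0.30 = 0.04990 m/day.
Travel time t = L / v = 2260 / 0.04990 = 45293 days = 124.0 years.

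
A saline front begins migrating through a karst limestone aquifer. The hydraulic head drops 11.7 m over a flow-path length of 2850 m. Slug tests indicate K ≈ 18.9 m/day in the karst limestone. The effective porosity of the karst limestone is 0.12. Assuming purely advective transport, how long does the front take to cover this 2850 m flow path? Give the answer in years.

12.1

Hydraulic gradient i = Δh / L = 11.7 / 2850 = 0.004105.
Darcy flux q = K · i = 18.90 × 0.004105 = 0.07759 m/day.
Seepage velocity v = q / n_e = 0.07759 / 0.12 = 0.6466 m/day.
Travel time t = L / v = 2850 / 0.6466 = 4408 days = 12.07 years.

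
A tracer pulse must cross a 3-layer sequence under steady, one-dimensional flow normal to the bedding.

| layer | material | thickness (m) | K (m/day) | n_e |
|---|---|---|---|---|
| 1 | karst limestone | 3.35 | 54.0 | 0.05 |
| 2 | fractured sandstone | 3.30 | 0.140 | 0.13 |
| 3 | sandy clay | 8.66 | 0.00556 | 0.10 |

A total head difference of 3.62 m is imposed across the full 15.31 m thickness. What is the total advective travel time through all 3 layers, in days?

639

With flow normal to the layers, continuity requires the same specific discharge q through every layer.
Σ(b_i/K_i) = 3.35/54.0 + 3.30/0.140 + 8.66/0.00556 = 1581 d.
q = Δh / Σ(b_i/K_i) = 3.62 / 1581 = 0.002289 m/day.
In each layer the seepage velocity is v_i = q/n_i, so the layer transit time is t_i = b_i·n_i / q:
  layer 1 (karst limestone): t_1 = 3.35 × 0.05 / 0.002289 = 73.16 d
  layer 2 (fractured sandstone): t_2 = 3.30 × 0.13 / 0.002289 = 187.4 d
  layer 3 (sandy clay): t_3 = 8.66 × 0.10 / 0.002289 = 378.3 d
Total t = Σ t_i = 638.8 days.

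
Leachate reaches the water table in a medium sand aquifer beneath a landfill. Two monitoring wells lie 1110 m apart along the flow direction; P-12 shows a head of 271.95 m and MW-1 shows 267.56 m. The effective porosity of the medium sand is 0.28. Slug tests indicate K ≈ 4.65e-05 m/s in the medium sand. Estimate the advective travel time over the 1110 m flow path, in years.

Convert K: 4.65e-05 m/s × 86400 = 4.018 m/day.
Hydraulic gradient i = (271.95 − 267.56) / 1110 = 4.39 / 1110 = 0.003955.
Darcy flux q = K · i = 4.018 × 0.003955 = 0.01589 m/day.
Seepage velocity v = q / n_e = 0.01589 / 0.28 = 0.05675 m/day.
Travel time t = L / v = 1110 / 0.05675 = 19560 days = 53.55 years.

53.6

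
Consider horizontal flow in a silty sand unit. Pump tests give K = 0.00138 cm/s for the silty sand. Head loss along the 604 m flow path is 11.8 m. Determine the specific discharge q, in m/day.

Convert K: 0.00138 cm/s × 864 = 1.192 m/day.
Hydraulic gradient i = Δh / L = 11.8 / 604 = 0.01954.
Specific discharge q = K · i = 1.192 × 0.01954 = 0.02329 m/day.

0.0233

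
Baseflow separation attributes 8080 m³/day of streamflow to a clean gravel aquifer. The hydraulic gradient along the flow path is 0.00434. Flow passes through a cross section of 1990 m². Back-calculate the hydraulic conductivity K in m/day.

936

Hydraulic gradient i = 0.00434.
From Q = K·A·i, K = Q / (A·i) = 8080 / (1990 × 0.004340) = 935.6 m/day.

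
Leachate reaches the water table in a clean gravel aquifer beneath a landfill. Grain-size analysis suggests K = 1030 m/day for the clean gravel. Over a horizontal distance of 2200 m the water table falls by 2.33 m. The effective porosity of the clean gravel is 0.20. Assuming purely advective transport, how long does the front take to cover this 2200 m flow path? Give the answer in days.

Hydraulic gradient i = Δh / L = 2.33 / 2200 = 0.001059.
Darcy flux q = K · i = 1030 × 0.001059 = 1.091 m/day.
Seepage velocity v = q / n_e = 1.091 / 0.20 = 5.454 m/day.
Travel time t = L / v = 2200 / 5.454 = 403.4 days.

403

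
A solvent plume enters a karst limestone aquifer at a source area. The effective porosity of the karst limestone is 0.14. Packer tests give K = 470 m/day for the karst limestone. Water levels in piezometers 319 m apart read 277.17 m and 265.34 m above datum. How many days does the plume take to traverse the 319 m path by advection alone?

2.56

Hydraulic gradient i = (277.17 − 265.34) / 319 = 11.83 / 319 = 0.03708.
Darcy flux q = K · i = 470.0 × 0.03708 = 17.43 m/day.
Seepage velocity v = q / n_e = 17.43 / 0.14 = 124.5 m/day.
Travel time t = L / v = 319 / 124.5 = 2.562 days.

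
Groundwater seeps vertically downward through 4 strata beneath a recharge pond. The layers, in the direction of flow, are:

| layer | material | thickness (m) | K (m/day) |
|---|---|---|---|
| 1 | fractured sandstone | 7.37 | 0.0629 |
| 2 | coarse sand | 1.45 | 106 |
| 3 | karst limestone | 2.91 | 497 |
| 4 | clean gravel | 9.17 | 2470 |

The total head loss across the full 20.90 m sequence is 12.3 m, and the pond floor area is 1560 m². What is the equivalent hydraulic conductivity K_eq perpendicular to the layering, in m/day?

0.178

Flow is perpendicular to layering, so the layers act in series and the equivalent K is the thickness-weighted harmonic mean.
Total thickness L = 7.37 + 1.45 + 2.91 + 9.17 = 20.90 m.
Σ(b_i/K_i) = 7.37/0.0629 + 1.45/106 + 2.91/497 + 9.17/2470 = 117.2 d.
K_eq = L / Σ(b_i/K_i) = 20.90 / 117.2 = 0.1783 m/day.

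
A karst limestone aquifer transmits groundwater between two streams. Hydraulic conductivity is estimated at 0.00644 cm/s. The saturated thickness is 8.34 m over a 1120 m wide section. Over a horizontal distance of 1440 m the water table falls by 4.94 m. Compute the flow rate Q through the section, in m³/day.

178

Convert K: 0.00644 cm/s × 864 = 5.564 m/day.
Cross-sectional area A = 1120 × 8.34 = 9341 m².
Hydraulic gradient i = Δh / L = 4.94 / 1440 = 0.003431.
Darcy's law: Q = K · A · i = 5.564 × 9341 × 0.003431 = 178.3 m³/day.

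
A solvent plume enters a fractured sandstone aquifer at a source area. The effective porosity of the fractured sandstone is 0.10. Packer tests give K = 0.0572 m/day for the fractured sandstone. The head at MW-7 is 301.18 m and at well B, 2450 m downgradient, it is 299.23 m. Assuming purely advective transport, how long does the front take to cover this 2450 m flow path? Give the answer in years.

Hydraulic gradient i = (301.18 − 299.23) / 2450 = 1.95 / 2450 = 0.0007959.
Darcy flux q = K · i = 0.05720 × 0.0007959 = 4.553e-05 m/day.
Seepage velocity v = q / n_e = 4.553e-05 / 0.10 = 0.0004553 m/day.
Travel time t = L / v = 2450 / 0.0004553 = 5.381e+06 days = 14734 years.

14700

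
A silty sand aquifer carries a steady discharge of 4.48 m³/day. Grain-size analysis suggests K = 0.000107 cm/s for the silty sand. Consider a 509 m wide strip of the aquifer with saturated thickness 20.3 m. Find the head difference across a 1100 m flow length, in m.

Convert K: 0.000107 cm/s × 864 = 0.09245 m/day.
Cross-sectional area A = 509 × 20.3 = 10333 m².
From Q = K·A·i, i = Q / (K·A) = 4.48 / (0.09245 × 10333) = 0.004690.
Head loss Δh = i · L = 0.004690 × 1100 = 5.159 m.

5.16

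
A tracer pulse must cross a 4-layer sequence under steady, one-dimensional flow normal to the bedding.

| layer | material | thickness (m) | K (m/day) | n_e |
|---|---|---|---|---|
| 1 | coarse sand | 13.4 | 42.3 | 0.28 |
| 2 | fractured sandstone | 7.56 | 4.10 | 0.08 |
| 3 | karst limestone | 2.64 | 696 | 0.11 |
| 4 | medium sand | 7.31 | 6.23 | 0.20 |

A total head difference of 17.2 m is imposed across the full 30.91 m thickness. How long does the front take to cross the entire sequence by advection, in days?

With flow normal to the layers, continuity requires the same specific discharge q through every layer.
Σ(b_i/K_i) = 13.4/42.3 + 7.56/4.10 + 2.64/696 + 7.31/6.23 = 3.338 d.
q = Δh / Σ(b_i/K_i) = 17.2 / 3.338 = 5.153 m/day.
In each layer the seepage velocity is v_i = q/n_i, so the layer transit time is t_i = b_i·n_i / q:
  layer 1 (coarse sand): t_1 = 13.4 × 0.28 / 5.153 = 0.7281 d
  layer 2 (fractured sandstone): t_2 = 7.56 × 0.08 / 5.153 = 0.1174 d
  layer 3 (karst limestone): t_3 = 2.64 × 0.11 / 5.153 = 0.05636 d
  layer 4 (medium sand): t_4 = 7.31 × 0.20 / 5.153 = 0.2837 d
Total t = Σ t_i = 1.186 days.

1.19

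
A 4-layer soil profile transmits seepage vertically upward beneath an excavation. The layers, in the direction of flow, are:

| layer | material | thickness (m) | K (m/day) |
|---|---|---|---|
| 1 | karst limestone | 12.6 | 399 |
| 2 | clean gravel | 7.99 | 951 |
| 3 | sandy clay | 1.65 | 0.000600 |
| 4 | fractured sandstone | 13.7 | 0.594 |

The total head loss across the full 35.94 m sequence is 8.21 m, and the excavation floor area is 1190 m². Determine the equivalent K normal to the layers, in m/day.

0.0130

Flow is perpendicular to layering, so the layers act in series and the equivalent K is the thickness-weighted harmonic mean.
Total thickness L = 12.6 + 7.99 + 1.65 + 13.7 = 35.94 m.
Σ(b_i/K_i) = 12.6/399 + 7.99/951 + 1.65/0.000600 + 13.7/0.594 = 2773 d.
K_eq = L / Σ(b_i/K_i) = 35.94 / 2773 = 0.01296 m/day.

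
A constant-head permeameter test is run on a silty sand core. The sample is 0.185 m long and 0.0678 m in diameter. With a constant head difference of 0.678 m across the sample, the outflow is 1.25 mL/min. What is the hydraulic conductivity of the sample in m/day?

0.136

Cross-sectional area A = π·(d/2)² = π × (0.0678/2)² = 0.003610 m².
Convert discharge: 1.25 mL/min = 2.083e-08 m³/s.
Darcy's law rearranged: K = Q·L / (A·Δh) = 2.083e-08 × 0.185 / (0.003610 × 0.678) = 1.575e-06 m/s = 0.1360 m/day.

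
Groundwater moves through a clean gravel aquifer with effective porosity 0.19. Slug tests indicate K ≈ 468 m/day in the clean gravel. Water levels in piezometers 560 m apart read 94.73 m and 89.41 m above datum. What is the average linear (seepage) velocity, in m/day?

23.4

Hydraulic gradient i = (94.73 − 89.41) / 560 = 5.32 / 560 = 0.009500.
Darcy flux q = K · i = 468.0 × 0.009500 = 4.446 m/day.
Seepage velocity v = q / n_e = 4.446 / 0.19 = 23.40 m/day.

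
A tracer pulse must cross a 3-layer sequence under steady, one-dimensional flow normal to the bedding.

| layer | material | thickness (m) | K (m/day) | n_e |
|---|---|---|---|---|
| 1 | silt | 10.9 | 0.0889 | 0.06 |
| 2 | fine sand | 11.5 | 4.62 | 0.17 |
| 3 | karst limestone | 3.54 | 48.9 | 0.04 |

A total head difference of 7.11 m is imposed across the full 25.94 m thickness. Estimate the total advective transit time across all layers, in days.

48.4

With flow normal to the layers, continuity requires the same specific discharge q through every layer.
Σ(b_i/K_i) = 10.9/0.0889 + 11.5/4.62 + 3.54/48.9 = 125.2 d.
q = Δh / Σ(b_i/K_i) = 7.11 / 125.2 = 0.05680 m/day.
In each layer the seepage velocity is v_i = q/n_i, so the layer transit time is t_i = b_i·n_i / q:
  layer 1 (silt): t_1 = 10.9 × 0.06 / 0.05680 = 11.51 d
  layer 2 (fine sand): t_2 = 11.5 × 0.17 / 0.05680 = 34.42 d
  layer 3 (karst limestone): t_3 = 3.54 × 0.04 / 0.05680 = 2.493 d
Total t = Σ t_i = 48.42 days.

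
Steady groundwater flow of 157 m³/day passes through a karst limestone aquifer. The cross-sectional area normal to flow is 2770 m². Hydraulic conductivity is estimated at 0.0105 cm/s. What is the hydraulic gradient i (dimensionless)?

0.00625

Convert K: 0.0105 cm/s × 864 = 9.072 m/day.
From Q = K·A·i, i = Q / (K·A) = 157 / (9.072 × 2770) = 0.006248.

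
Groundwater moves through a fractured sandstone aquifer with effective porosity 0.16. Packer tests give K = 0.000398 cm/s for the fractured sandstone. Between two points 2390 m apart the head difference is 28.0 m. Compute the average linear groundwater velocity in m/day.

Convert K: 0.000398 cm/s × 864 = 0.3439 m/day.
Hydraulic gradient i = Δh / L = 28.0 / 2390 = 0.01172.
Darcy flux q = K · i = 0.3439 × 0.01172 = 0.004029 m/day.
Seepage velocity v = q / n_e = 0.004029 / 0.16 = 0.02518 m/day.

0.0252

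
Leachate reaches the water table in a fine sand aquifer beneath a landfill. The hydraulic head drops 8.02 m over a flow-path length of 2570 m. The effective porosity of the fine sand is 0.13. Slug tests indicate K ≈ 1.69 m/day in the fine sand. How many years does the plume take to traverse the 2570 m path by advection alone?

173

Hydraulic gradient i = Δh / L = 8.02 / 2570 = 0.003121.
Darcy flux q = K · i = 1.690 × 0.003121 = 0.005274 m/day.
Seepage velocity v = q / n_e = 0.005274 / 0.13 = 0.04057 m/day.
Travel time t = L / v = 2570 / 0.04057 = 63350 days = 173.4 years.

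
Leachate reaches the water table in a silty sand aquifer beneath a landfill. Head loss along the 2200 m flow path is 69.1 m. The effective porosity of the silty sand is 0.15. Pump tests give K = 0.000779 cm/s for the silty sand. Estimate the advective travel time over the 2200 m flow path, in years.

Convert K: 0.000779 cm/s × 864 = 0.6731 m/day.
Hydraulic gradient i = Δh / L = 69.1 / 2200 = 0.03141.
Darcy flux q = K · i = 0.6731 × 0.03141 = 0.02114 m/day.
Seepage velocity v = q / n_e = 0.02114 / 0.15 = 0.1409 m/day.
Travel time t = L / v = 2200 / 0.1409 = 15610 days = 42.74 years.

42.7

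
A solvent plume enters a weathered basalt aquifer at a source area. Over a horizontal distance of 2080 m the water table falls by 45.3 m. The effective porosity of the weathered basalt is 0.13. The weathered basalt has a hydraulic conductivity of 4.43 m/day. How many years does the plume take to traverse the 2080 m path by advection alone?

Hydraulic gradient i = Δh / L = 45.3 / 2080 = 0.02178.
Darcy flux q = K · i = 4.430 × 0.02178 = 0.09648 m/day.
Seepage velocity v = q / n_e = 0.09648 / 0.13 = 0.7422 m/day.
Travel time t = L / v = 2080 / 0.7422 = 2803 days = 7.673 years.

7.67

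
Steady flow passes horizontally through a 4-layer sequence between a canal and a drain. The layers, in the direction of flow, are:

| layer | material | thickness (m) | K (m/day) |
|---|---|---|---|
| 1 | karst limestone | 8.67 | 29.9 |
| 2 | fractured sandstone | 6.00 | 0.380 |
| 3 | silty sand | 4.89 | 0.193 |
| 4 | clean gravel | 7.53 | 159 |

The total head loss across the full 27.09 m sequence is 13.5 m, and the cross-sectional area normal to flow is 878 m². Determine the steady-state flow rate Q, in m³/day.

286

Flow is perpendicular to layering, so the layers act in series and the equivalent K is the thickness-weighted harmonic mean.
Total thickness L = 8.67 + 6.00 + 4.89 + 7.53 = 27.09 m.
Σ(b_i/K_i) = 8.67/29.9 + 6.00/0.380 + 4.89/0.193 + 7.53/159 = 41.46 d.
K_eq = L / Σ(b_i/K_i) = 27.09 / 41.46 = 0.6533 m/day.
Q = K_eq · A · (Δh/L) = 0.6533 × 878 × (13.5/27.09) = 285.9 m³/day.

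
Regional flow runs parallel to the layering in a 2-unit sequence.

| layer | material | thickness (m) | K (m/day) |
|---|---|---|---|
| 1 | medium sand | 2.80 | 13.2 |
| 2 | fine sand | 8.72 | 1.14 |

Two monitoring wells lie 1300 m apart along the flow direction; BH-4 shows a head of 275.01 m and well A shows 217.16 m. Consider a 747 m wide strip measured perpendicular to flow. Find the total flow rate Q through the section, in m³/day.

1560

Flow is parallel to layering, so each bed carries its own Darcy discharge and the transmissivities add.
Σ(K_i·b_i) = 13.2×2.80 + 1.14×8.72 = 46.90 m²/day.
Hydraulic gradient i = (275.01 − 217.16) / 1300 = 57.85 / 1300 = 0.04450.
Q = Σ(K_i·b_i) · W · i = 46.90 × 747 × 0.04450 = 1559 m³/day.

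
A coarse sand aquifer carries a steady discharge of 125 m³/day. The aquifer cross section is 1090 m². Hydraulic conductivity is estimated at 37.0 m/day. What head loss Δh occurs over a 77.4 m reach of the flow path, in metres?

0.240

From Q = K·A·i, i = Q / (K·A) = 125 / (37.00 × 1090) = 0.003099.
Head loss Δh = i · L = 0.003099 × 77.4 = 0.2399 m.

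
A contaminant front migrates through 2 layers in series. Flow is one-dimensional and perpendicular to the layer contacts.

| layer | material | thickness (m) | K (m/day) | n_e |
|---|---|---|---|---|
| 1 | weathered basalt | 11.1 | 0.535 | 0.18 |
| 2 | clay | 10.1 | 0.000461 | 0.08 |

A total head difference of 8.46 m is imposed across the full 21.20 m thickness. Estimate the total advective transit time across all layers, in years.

19.9

With flow normal to the layers, continuity requires the same specific discharge q through every layer.
Σ(b_i/K_i) = 11.1/0.535 + 10.1/0.000461 = 21930 d.
q = Δh / Σ(b_i/K_i) = 8.46 / 21930 = 0.0003858 m/day.
In each layer the seepage velocity is v_i = q/n_i, so the layer transit time is t_i = b_i·n_i / q:
  layer 1 (weathered basalt): t_1 = 11.1 × 0.18 / 0.0003858 = 5179 d
  layer 2 (clay): t_2 = 10.1 × 0.08 / 0.0003858 = 2094 d
Total t = Σ t_i = 7274 days = 19.91 years.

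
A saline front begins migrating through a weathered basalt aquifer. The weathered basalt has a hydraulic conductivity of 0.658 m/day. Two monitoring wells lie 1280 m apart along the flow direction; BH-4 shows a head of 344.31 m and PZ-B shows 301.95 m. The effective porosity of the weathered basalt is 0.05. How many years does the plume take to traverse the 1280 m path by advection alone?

8.05

Hydraulic gradient i = (344.31 − 301.95) / 1280 = 42.36 / 1280 = 0.03309.
Darcy flux q = K · i = 0.6580 × 0.03309 = 0.02178 m/day.
Seepage velocity v = q / n_e = 0.02178 / 0.05 = 0.4355 m/day.
Travel time t = L / v = 1280 / 0.4355 = 2939 days = 8.047 years.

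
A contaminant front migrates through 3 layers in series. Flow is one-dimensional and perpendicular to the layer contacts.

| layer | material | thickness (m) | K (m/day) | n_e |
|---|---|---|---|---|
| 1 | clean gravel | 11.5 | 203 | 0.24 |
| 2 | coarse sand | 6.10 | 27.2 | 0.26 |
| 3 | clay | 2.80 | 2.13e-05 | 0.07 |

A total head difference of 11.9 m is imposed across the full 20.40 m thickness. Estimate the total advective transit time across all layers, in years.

137

With flow normal to the layers, continuity requires the same specific discharge q through every layer.
Σ(b_i/K_i) = 11.5/203 + 6.10/27.2 + 2.80/2.13e-05 = 1.315e+05 d.
q = Δh / Σ(b_i/K_i) = 11.9 / 1.315e+05 = 9.052e-05 m/day.
In each layer the seepage velocity is v_i = q/n_i, so the layer transit time is t_i = b_i·n_i / q:
  layer 1 (clean gravel): t_1 = 11.5 × 0.24 / 9.052e-05 = 30489 d
  layer 2 (coarse sand): t_2 = 6.10 × 0.26 / 9.052e-05 = 17520 d
  layer 3 (clay): t_3 = 2.80 × 0.07 / 9.052e-05 = 2165 d
Total t = Σ t_i = 50174 days = 137.4 years.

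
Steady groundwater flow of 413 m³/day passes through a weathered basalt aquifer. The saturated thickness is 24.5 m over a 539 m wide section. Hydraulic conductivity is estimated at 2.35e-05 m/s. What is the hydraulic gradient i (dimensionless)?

0.0154

Convert K: 2.35e-05 m/s × 86400 = 2.030 m/day.
Cross-sectional area A = 539 × 24.5 = 13206 m².
From Q = K·A·i, i = Q / (K·A) = 413 / (2.030 × 13206) = 0.01540.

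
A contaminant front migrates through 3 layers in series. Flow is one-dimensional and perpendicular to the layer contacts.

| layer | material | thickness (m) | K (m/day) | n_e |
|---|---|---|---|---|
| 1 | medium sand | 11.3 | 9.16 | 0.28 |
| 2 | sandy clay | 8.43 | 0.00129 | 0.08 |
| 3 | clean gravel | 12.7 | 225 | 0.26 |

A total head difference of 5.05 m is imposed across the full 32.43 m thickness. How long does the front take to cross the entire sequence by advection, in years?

25.3

With flow normal to the layers, continuity requires the same specific discharge q through every layer.
Σ(b_i/K_i) = 11.3/9.16 + 8.43/0.00129 + 12.7/225 = 6536 d.
q = Δh / Σ(b_i/K_i) = 5.05 / 6536 = 0.0007726 m/day.
In each layer the seepage velocity is v_i = q/n_i, so the layer transit time is t_i = b_i·n_i / q:
  layer 1 (medium sand): t_1 = 11.3 × 0.28 / 0.0007726 = 4095 d
  layer 2 (sandy clay): t_2 = 8.43 × 0.08 / 0.0007726 = 872.9 d
  layer 3 (clean gravel): t_3 = 12.7 × 0.26 / 0.0007726 = 4274 d
Total t = Σ t_i = 9242 days = 25.30 years.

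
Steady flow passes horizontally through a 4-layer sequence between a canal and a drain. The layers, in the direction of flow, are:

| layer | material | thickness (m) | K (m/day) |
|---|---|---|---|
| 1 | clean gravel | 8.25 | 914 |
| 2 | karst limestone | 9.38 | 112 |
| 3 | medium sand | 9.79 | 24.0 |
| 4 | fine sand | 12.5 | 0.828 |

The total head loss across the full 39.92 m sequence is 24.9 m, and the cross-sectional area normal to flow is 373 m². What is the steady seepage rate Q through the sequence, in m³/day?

595

Flow is perpendicular to layering, so the layers act in series and the equivalent K is the thickness-weighted harmonic mean.
Total thickness L = 8.25 + 9.38 + 9.79 + 12.5 = 39.92 m.
Σ(b_i/K_i) = 8.25/914 + 9.38/112 + 9.79/24.0 + 12.5/0.828 = 15.60 d.
K_eq = L / Σ(b_i/K_i) = 39.92 / 15.60 = 2.559 m/day.
Q = K_eq · A · (Δh/L) = 2.559 × 373 × (24.9/39.92) = 595.5 m³/day.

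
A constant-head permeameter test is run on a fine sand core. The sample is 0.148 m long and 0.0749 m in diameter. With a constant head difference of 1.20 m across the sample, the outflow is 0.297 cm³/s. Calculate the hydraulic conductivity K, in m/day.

Cross-sectional area A = π·(d/2)² = π × (0.0749/2)² = 0.004406 m².
Convert discharge: 0.297 cm³/s = 2.970e-07 m³/s.
Darcy's law rearranged: K = Q·L / (A·Δh) = 2.970e-07 × 0.148 / (0.004406 × 1.20) = 8.313e-06 m/s = 0.7183 m/day.

0.718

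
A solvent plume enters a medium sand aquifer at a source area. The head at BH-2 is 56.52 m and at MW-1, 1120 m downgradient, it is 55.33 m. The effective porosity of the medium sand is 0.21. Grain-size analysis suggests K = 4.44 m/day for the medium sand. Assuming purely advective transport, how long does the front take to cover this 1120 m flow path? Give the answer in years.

137

Hydraulic gradient i = (56.52 − 55.33) / 1120 = 1.19 / 1120 = 0.001062.
Darcy flux q = K · i = 4.440 × 0.001062 = 0.004717 m/day.
Seepage velocity v = q / n_e = 0.004717 / 0.21 = 0.02246 m/day.
Travel time t = L / v = 1120 / 0.02246 = 49857 days = 136.5 years.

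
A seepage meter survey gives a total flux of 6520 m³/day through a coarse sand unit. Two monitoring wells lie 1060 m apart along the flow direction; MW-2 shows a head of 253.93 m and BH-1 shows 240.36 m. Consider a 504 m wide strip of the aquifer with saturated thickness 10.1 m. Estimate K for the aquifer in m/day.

Cross-sectional area A = 504 × 10.1 = 5090 m².
Hydraulic gradient i = (253.93 − 240.36) / 1060 = 13.57 / 1060 = 0.01280.
From Q = K·A·i, K = Q / (A·i) = 6520 / (5090 × 0.01280) = 100.1 m/day.

100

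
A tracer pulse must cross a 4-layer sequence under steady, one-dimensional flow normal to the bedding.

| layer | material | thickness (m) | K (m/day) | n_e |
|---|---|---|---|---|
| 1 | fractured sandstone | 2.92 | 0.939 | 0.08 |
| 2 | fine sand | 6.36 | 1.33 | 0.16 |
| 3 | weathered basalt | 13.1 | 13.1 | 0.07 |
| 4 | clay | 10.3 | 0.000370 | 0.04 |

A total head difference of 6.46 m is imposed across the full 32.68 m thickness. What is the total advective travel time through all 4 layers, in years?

With flow normal to the layers, continuity requires the same specific discharge q through every layer.
Σ(b_i/K_i) = 2.92/0.939 + 6.36/1.33 + 13.1/13.1 + 10.3/0.000370 = 27847 d.
q = Δh / Σ(b_i/K_i) = 6.46 / 27847 = 0.0002320 m/day.
In each layer the seepage velocity is v_i = q/n_i, so the layer transit time is t_i = b_i·n_i / q:
  layer 1 (fractured sandstone): t_1 = 2.92 × 0.08 / 0.0002320 = 1007 d
  layer 2 (fine sand): t_2 = 6.36 × 0.16 / 0.0002320 = 4387 d
  layer 3 (weathered basalt): t_3 = 13.1 × 0.07 / 0.0002320 = 3953 d
  layer 4 (clay): t_4 = 10.3 × 0.04 / 0.0002320 = 1776 d
Total t = Σ t_i = 11122 days = 30.45 years.

30.5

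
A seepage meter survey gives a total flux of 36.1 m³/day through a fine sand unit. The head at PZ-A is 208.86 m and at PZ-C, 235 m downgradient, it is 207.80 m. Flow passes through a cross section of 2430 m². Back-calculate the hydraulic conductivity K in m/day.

Hydraulic gradient i = (208.86 − 207.80) / 235 = 1.06 / 235 = 0.004511.
From Q = K·A·i, K = Q / (A·i) = 36.1 / (2430 × 0.004511) = 3.294 m/day.

3.29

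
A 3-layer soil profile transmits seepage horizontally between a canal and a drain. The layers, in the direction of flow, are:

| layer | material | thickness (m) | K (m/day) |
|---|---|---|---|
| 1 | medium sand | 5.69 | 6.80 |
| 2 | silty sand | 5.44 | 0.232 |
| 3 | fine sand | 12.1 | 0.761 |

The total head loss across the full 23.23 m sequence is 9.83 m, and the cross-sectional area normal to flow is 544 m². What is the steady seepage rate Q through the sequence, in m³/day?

133

Flow is perpendicular to layering, so the layers act in series and the equivalent K is the thickness-weighted harmonic mean.
Total thickness L = 5.69 + 5.44 + 12.1 = 23.23 m.
Σ(b_i/K_i) = 5.69/6.80 + 5.44/0.232 + 12.1/0.761 = 40.19 d.
K_eq = L / Σ(b_i/K_i) = 23.23 / 40.19 = 0.5781 m/day.
Q = K_eq · A · (Δh/L) = 0.5781 × 544 × (9.83/23.23) = 133.1 m³/day.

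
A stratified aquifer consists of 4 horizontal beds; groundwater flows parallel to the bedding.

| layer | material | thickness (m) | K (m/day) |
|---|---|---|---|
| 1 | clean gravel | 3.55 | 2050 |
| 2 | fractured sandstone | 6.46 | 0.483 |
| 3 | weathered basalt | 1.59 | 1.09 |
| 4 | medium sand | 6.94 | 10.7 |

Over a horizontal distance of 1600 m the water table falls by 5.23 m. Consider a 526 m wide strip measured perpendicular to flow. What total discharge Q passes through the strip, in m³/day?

12600

Flow is parallel to layering, so each bed carries its own Darcy discharge and the transmissivities add.
Σ(K_i·b_i) = 2050×3.55 + 0.483×6.46 + 1.09×1.59 + 10.7×6.94 = 7357 m²/day.
Hydraulic gradient i = Δh / L = 5.23 / 1600 = 0.003269.
Q = Σ(K_i·b_i) · W · i = 7357 × 526 × 0.003269 = 12649 m³/day.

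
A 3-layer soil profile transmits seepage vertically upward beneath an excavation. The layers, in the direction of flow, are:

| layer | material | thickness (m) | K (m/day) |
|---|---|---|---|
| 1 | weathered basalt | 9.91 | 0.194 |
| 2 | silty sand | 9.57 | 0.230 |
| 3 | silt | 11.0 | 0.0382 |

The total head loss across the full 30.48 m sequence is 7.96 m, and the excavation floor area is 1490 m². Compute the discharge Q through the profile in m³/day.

Flow is perpendicular to layering, so the layers act in series and the equivalent K is the thickness-weighted harmonic mean.
Total thickness L = 9.91 + 9.57 + 11.0 = 30.48 m.
Σ(b_i/K_i) = 9.91/0.194 + 9.57/0.230 + 11.0/0.0382 = 380.6 d.
K_eq = L / Σ(b_i/K_i) = 30.48 / 380.6 = 0.08007 m/day.
Q = K_eq · A · (Δh/L) = 0.08007 × 1490 × (7.96/30.48) = 31.16 m³/day.

31.2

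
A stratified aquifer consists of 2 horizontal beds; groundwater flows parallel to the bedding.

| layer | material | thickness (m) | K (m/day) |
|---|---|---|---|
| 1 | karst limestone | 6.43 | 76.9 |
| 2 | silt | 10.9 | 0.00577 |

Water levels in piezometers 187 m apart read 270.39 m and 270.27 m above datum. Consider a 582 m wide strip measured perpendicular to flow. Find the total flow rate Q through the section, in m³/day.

Flow is parallel to layering, so each bed carries its own Darcy discharge and the transmissivities add.
Σ(K_i·b_i) = 76.9×6.43 + 0.00577×10.9 = 494.5 m²/day.
Hydraulic gradient i = (270.39 − 270.27) / 187 = 0.12 / 187 = 0.0006417.
Q = Σ(K_i·b_i) · W · i = 494.5 × 582 × 0.0006417 = 184.7 m³/day.

185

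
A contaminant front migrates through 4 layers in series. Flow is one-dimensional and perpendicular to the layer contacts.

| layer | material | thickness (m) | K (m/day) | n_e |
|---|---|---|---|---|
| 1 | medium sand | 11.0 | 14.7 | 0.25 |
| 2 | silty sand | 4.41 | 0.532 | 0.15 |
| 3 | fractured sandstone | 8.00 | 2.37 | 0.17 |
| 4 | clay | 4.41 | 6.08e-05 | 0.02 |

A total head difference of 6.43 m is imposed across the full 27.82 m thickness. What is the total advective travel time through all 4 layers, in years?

With flow normal to the layers, continuity requires the same specific discharge q through every layer.
Σ(b_i/K_i) = 11.0/14.7 + 4.41/0.532 + 8.00/2.37 + 4.41/6.08e-05 = 72545 d.
q = Δh / Σ(b_i/K_i) = 6.43 / 72545 = 8.863e-05 m/day.
In each layer the seepage velocity is v_i = q/n_i, so the layer transit time is t_i = b_i·n_i / q:
  layer 1 (medium sand): t_1 = 11.0 × 0.25 / 8.863e-05 = 31026 d
  layer 2 (silty sand): t_2 = 4.41 × 0.15 / 8.863e-05 = 7463 d
  layer 3 (fractured sandstone): t_3 = 8.00 × 0.17 / 8.863e-05 = 15344 d
  layer 4 (clay): t_4 = 4.41 × 0.02 / 8.863e-05 = 995.1 d
Total t = Σ t_i = 54829 days = 150.1 years.

150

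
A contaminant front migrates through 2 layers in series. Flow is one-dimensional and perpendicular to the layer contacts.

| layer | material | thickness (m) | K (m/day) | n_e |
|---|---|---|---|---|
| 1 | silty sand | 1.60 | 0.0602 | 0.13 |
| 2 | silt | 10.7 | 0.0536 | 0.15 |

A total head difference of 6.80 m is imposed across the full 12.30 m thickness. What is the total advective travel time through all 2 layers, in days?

With flow normal to the layers, continuity requires the same specific discharge q through every layer.
Σ(b_i/K_i) = 1.60/0.0602 + 10.7/0.0536 = 226.2 d.
q = Δh / Σ(b_i/K_i) = 6.80 / 226.2 = 0.03006 m/day.
In each layer the seepage velocity is v_i = q/n_i, so the layer transit time is t_i = b_i·n_i / q:
  layer 1 (silty sand): t_1 = 1.60 × 0.13 / 0.03006 = 6.919 d
  layer 2 (silt): t_2 = 10.7 × 0.15 / 0.03006 = 53.39 d
Total t = Σ t_i = 60.31 days.

60.3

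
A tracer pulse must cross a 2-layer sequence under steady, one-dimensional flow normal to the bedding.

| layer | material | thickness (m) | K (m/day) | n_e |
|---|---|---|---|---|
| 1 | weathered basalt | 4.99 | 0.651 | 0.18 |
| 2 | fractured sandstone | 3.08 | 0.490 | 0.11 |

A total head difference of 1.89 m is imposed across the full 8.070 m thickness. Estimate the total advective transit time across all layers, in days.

9.13

With flow normal to the layers, continuity requires the same specific discharge q through every layer.
Σ(b_i/K_i) = 4.99/0.651 + 3.08/0.490 = 13.95 d.
q = Δh / Σ(b_i/K_i) = 1.89 / 13.95 = 0.1355 m/day.
In each layer the seepage velocity is v_i = q/n_i, so the layer transit time is t_i = b_i·n_i / q:
  layer 1 (weathered basalt): t_1 = 4.99 × 0.18 / 0.1355 = 6.630 d
  layer 2 (fractured sandstone): t_2 = 3.08 × 0.11 / 0.1355 = 2.501 d
Total t = Σ t_i = 9.131 days.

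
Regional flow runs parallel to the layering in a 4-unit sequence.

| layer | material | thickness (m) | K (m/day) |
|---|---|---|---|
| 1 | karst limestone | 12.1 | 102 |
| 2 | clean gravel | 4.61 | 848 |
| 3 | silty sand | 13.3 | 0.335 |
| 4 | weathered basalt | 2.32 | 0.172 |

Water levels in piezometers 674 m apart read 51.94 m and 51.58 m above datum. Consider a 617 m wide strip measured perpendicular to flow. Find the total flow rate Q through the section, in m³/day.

Flow is parallel to layering, so each bed carries its own Darcy discharge and the transmissivities add.
Σ(K_i·b_i) = 102×12.1 + 848×4.61 + 0.335×13.3 + 0.172×2.32 = 5148 m²/day.
Hydraulic gradient i = (51.94 − 51.58) / 674 = 0.36 / 674 = 0.0005341.
Q = Σ(K_i·b_i) · W · i = 5148 × 617 × 0.0005341 = 1697 m³/day.

1700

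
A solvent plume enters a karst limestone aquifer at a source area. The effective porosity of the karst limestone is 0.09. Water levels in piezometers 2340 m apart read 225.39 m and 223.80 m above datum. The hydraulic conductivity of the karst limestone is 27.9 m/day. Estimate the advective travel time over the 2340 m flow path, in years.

Hydraulic gradient i = (225.39 − 223.80) / 2340 = 1.59 / 2340 = 0.0006795.
Darcy flux q = K · i = 27.90 × 0.0006795 = 0.01896 m/day.
Seepage velocity v = q / n_e = 0.01896 / 0.09 = 0.2106 m/day.
Travel time t = L / v = 2340 / 0.2106 = 11109 days = 30.41 years.

30.4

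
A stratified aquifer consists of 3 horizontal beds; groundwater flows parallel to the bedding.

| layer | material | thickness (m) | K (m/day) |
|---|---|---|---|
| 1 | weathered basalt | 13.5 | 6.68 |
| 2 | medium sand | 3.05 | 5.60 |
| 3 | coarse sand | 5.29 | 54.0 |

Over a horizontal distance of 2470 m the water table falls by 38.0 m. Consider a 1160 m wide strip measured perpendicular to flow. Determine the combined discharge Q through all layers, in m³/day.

Flow is parallel to layering, so each bed carries its own Darcy discharge and the transmissivities add.
Σ(K_i·b_i) = 6.68×13.5 + 5.60×3.05 + 54.0×5.29 = 392.9 m²/day.
Hydraulic gradient i = Δh / L = 38.0 / 2470 = 0.01538.
Q = Σ(K_i·b_i) · W · i = 392.9 × 1160 × 0.01538 = 7012 m³/day.

7010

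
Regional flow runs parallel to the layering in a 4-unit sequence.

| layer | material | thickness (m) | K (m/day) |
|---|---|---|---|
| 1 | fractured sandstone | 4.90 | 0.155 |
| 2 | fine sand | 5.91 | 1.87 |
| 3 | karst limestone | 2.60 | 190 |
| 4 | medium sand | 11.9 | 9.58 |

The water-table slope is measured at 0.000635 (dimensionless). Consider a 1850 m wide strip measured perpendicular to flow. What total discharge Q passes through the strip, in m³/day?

728

Flow is parallel to layering, so each bed carries its own Darcy discharge and the transmissivities add.
Σ(K_i·b_i) = 0.155×4.90 + 1.87×5.91 + 190×2.60 + 9.58×11.9 = 619.8 m²/day.
Hydraulic gradient i = 0.000635.
Q = Σ(K_i·b_i) · W · i = 619.8 × 1850 × 0.0006350 = 728.1 m³/day.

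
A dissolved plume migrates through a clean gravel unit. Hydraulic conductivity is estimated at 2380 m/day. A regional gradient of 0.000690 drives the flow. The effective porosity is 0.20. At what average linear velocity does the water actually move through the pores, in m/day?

Hydraulic gradient i = 0.000690.
Darcy flux q = K · i = 2380 × 0.0006900 = 1.642 m/day.
Seepage velocity v = q / n_e = 1.642 / 0.20 = 8.211 m/day.

8.21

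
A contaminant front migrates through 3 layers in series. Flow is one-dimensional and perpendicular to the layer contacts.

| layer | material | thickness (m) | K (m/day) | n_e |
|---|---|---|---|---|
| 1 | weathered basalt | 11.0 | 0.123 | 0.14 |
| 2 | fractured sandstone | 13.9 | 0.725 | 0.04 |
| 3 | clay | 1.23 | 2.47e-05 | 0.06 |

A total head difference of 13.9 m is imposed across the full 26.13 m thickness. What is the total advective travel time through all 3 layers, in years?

With flow normal to the layers, continuity requires the same specific discharge q through every layer.
Σ(b_i/K_i) = 11.0/0.123 + 13.9/0.725 + 1.23/2.47e-05 = 49906 d.
q = Δh / Σ(b_i/K_i) = 13.9 / 49906 = 0.0002785 m/day.
In each layer the seepage velocity is v_i = q/n_i, so the layer transit time is t_i = b_i·n_i / q:
  layer 1 (weathered basalt): t_1 = 11.0 × 0.14 / 0.0002785 = 5529 d
  layer 2 (fractured sandstone): t_2 = 13.9 × 0.04 / 0.0002785 = 1996 d
  layer 3 (clay): t_3 = 1.23 × 0.06 / 0.0002785 = 265.0 d
Total t = Σ t_i = 7790 days = 21.33 years.

21.3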